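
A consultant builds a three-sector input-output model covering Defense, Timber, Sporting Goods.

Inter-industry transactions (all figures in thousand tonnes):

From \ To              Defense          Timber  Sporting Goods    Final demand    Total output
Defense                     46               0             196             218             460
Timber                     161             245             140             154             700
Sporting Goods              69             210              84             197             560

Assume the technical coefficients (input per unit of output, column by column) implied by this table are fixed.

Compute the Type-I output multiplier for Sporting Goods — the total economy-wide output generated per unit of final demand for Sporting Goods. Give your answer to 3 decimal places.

m_S = 3.232

Technical coefficients a_ij = z_ij / X_j:
  a_DD = 46/460 = 0.10, a_TD = 161/460 = 0.35, a_SD = 69/460 = 0.15
  a_DT = 0/700 = 0.00, a_TT = 245/700 = 0.35, a_ST = 210/700 = 0.30
  a_DS = 196/560 = 0.35, a_TS = 140/560 = 0.25, a_SS = 84/560 = 0.15
I − A =
  [   0.90     0.00    -0.35]
  [  -0.35     0.65    -0.25]
  [  -0.15    -0.30     0.85]
Cofactors of I−A, C_ij = (−1)^(i+j)·(minor ij) (rows/columns in the sector order above):
  C_11 = (0.65)(0.85) − (-0.25)(-0.30) = 0.4775
  C_12 = −[(-0.35)(0.85) − (-0.25)(-0.15)] = 0.3350
  C_13 = (-0.35)(-0.30) − (0.65)(-0.15) = 0.2025
  C_21 = −[(0.00)(0.85) − (-0.35)(-0.30)] = 0.1050
  C_22 = (0.90)(0.85) − (-0.35)(-0.15) = 0.7125
  C_23 = −[(0.90)(-0.30) − (0.00)(-0.15)] = 0.2700
  C_31 = (0.00)(-0.25) − (-0.35)(0.65) = 0.2275
  C_32 = −[(0.90)(-0.25) − (-0.35)(-0.35)] = 0.3475
  C_33 = (0.90)(0.65) − (0.00)(-0.35) = 0.5850
det(I−A) = Σ_j (I−A)_1j·C_1j = (0.90)(0.4775) + (0.00)(0.3350) + (-0.35)(0.2025) = 0.358875
adj(I−A) = Cᵀ =
  [ 0.4775   0.1050   0.2275]
  [ 0.3350   0.7125   0.3475]
  [ 0.2025   0.2700   0.5850]
(I − A)⁻¹ = adj(I−A) / det(I−A) ≈
  [   1.3305     0.2926     0.6339]
  [   0.9335     1.9854     0.9683]
  [   0.5643     0.7524     1.6301]
The output multiplier for sector j is the column-j sum of the Leontief inverse (I − A)⁻¹ = adj(I−A) / det(I−A).
Column S of adj(I−A): (0.2275, 0.3475, 0.5850); det(I−A) = 0.358875.
m_S = (0.2275 + 0.3475 + 0.5850) / 0.358875 = 1.16 / 0.358875 ≈ 3.232.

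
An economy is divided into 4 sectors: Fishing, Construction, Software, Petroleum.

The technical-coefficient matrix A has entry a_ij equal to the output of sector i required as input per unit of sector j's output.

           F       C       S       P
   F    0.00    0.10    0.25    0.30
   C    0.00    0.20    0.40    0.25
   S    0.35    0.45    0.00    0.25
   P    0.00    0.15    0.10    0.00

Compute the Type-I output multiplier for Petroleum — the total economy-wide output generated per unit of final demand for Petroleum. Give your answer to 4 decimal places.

m_P = 3.6606

I − A =
  [   1.00    -0.10    -0.25    -0.30]
  [   0.00     0.80    -0.40    -0.25]
  [  -0.35    -0.45     1.00    -0.25]
  [   0.00    -0.15    -0.10     1.00]
Compute the cofactors C_ij = (−1)^(i+j)·(3×3 minor ij) of I−A; the adjugate is their transpose:
adj(I−A) = Cᵀ =
  [ 0.536250   0.277875   0.275125   0.299125]
  [ 0.148750   0.877000   0.425000   0.370125]
  [ 0.266875   0.538250   0.762500   0.405250]
  [ 0.049000   0.185375   0.140000   0.536000]
det(I−A) = Σ_j (I−A)_1j·C_1j = (1.00)(0.536250) + (-0.10)(0.148750) + (-0.25)(0.266875) + (-0.30)(0.049000) = 0.43995625
(I − A)⁻¹ = adj(I−A) / det(I−A) ≈
  [   1.21887     0.63160     0.62535     0.67990]
  [   0.33810     1.99338     0.96601     0.84128]
  [   0.60659     1.22342     1.73313     0.92111]
  [   0.11137     0.42135     0.31821     1.21830]
The output multiplier for sector j is the column-j sum of the Leontief inverse (I − A)⁻¹ = adj(I−A) / det(I−A).
Column P of adj(I−A): (0.299125, 0.370125, 0.405250, 0.536000); det(I−A) = 0.43995625.
m_P = (0.299125 + 0.370125 + 0.405250 + 0.536000) / 0.43995625 = 1.6105 / 0.43995625 ≈ 3.6606.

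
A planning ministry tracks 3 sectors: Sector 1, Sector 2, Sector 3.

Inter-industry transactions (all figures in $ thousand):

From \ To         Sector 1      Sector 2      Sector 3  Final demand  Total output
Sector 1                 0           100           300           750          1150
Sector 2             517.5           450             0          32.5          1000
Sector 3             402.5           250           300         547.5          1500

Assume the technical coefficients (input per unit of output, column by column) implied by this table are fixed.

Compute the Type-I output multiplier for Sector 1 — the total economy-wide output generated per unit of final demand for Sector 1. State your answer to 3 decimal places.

Technical coefficients a_ij = z_ij / X_j:
  a_11 = 0/1150 = 0.00, a_21 = 517.5/1150 = 0.45, a_31 = 402.5/1150 = 0.35
  a_12 = 100/1000 = 0.10, a_22 = 450/1000 = 0.45, a_32 = 250/1000 = 0.25
  a_13 = 300/1500 = 0.20, a_23 = 0/1500 = 0.00, a_33 = 300/1500 = 0.20
I − A =
  [   1.00    -0.10    -0.20]
  [  -0.45     0.55     0.00]
  [  -0.35    -0.25     0.80]
Cofactors of I−A, C_ij = (−1)^(i+j)·(minor ij) (rows/columns in the sector order above):
  C_11 = (0.55)(0.80) − (0.00)(-0.25) = 0.4400
  C_12 = −[(-0.45)(0.80) − (0.00)(-0.35)] = 0.3600
  C_13 = (-0.45)(-0.25) − (0.55)(-0.35) = 0.3050
  C_21 = −[(-0.10)(0.80) − (-0.20)(-0.25)] = 0.1300
  C_22 = (1.00)(0.80) − (-0.20)(-0.35) = 0.7300
  C_23 = −[(1.00)(-0.25) − (-0.10)(-0.35)] = 0.2850
  C_31 = (-0.10)(0.00) − (-0.20)(0.55) = 0.1100
  C_32 = −[(1.00)(0.00) − (-0.20)(-0.45)] = 0.0900
  C_33 = (1.00)(0.55) − (-0.10)(-0.45) = 0.5050
det(I−A) = Σ_j (I−A)_1j·C_1j = (1.00)(0.4400) + (-0.10)(0.3600) + (-0.20)(0.3050) = 0.3430
adj(I−A) = Cᵀ =
  [ 0.4400   0.1300   0.1100]
  [ 0.3600   0.7300   0.0900]
  [ 0.3050   0.2850   0.5050]
(I − A)⁻¹ = adj(I−A) / det(I−A) ≈
  [   1.2828     0.3790     0.3207]
  [   1.0496     2.1283     0.2624]
  [   0.8892     0.8309     1.4723]
The output multiplier for sector j is the column-j sum of the Leontief inverse (I − A)⁻¹ = adj(I−A) / det(I−A).
Column 1 of adj(I−A): (0.4400, 0.3600, 0.3050); det(I−A) = 0.3430.
m_1 = (0.4400 + 0.3600 + 0.3050) / 0.3430 = 1.105 / 0.3430 ≈ 3.222.

m_1 = 3.222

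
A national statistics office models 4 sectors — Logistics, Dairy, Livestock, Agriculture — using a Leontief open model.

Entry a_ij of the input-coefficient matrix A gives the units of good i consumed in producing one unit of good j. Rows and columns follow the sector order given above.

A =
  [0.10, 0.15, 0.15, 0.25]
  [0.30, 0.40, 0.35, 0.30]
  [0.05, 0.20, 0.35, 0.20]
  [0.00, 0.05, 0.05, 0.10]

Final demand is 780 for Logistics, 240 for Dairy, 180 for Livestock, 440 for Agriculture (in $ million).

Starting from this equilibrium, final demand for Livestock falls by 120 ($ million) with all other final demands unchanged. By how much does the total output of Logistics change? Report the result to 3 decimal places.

I − A =
  [   0.90    -0.15    -0.15    -0.25]
  [  -0.30     0.60    -0.35    -0.30]
  [  -0.05    -0.20     0.65    -0.20]
  [   0.00    -0.05    -0.05     0.90]
Compute the cofactors C_ij = (−1)^(i+j)·(3×3 minor ij) of I−A; the adjugate is their transpose:
adj(I−A) = Cᵀ =
  [ 0.265750   0.125375   0.140125   0.146750]
  [ 0.189000   0.510125   0.341250   0.298375]
  [ 0.083250   0.178375   0.428250   0.177750]
  [ 0.015125   0.038250   0.042750   0.242625]
det(I−A) = Σ_j (I−A)_1j·C_1j = (0.90)(0.265750) + (-0.15)(0.189000) + (-0.15)(0.083250) + (-0.25)(0.015125) = 0.19455625
(I − A)⁻¹ = adj(I−A) / det(I−A) ≈
  [   1.3659     0.6444     0.7202     0.7543]
  [   0.9714     2.6220     1.7540     1.5336]
  [   0.4279     0.9168     2.2012     0.9136]
  [   0.0777     0.1966     0.2197     1.2471]
Δx = (I − A)⁻¹ Δd with Δd having -120 in the Livestock component and 0 elsewhere.
So Δx_1 = L_13 · (-120), where L_13 = adj(I−A)_13 / det(I−A) = 0.140125 / 0.19455625.
Δx_1 = 0.140125 × (-120) / 0.19455625 = -16.815 / 0.19455625 ≈ -86.427.

Δx_1 = -86.427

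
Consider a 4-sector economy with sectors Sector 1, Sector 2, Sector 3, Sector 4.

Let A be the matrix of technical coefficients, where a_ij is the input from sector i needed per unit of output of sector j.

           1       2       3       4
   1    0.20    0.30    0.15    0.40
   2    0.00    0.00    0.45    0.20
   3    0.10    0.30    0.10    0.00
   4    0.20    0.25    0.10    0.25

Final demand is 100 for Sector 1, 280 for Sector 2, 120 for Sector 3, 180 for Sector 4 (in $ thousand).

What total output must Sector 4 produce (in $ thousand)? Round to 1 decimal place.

x_4 = 712.6

I − A =
  [   0.80    -0.30    -0.15    -0.40]
  [   0.00     1.00    -0.45    -0.20]
  [  -0.10    -0.30     0.90     0.00]
  [  -0.20    -0.25    -0.10     0.75]
Compute the cofactors C_ij = (−1)^(i+j)·(3×3 minor ij) of I−A; the adjugate is their transpose:
adj(I−A) = Cᵀ =
  [ 0.52275   0.33825   0.29725   0.36900]
  [ 0.07175   0.45275   0.25600   0.15900]
  [ 0.08200   0.18850   0.46800   0.09400]
  [ 0.17425   0.26625   0.22700   0.58350]
det(I−A) = Σ_j (I−A)_1j·C_1j = (0.80)(0.52275) + (-0.30)(0.07175) + (-0.15)(0.08200) + (-0.40)(0.17425) = 0.314675
(I − A)⁻¹ = adj(I−A) / det(I−A) ≈
  [   1.6612     1.0749     0.9446     1.1726]
  [   0.2280     1.4388     0.8135     0.5053]
  [   0.2606     0.5990     1.4872     0.2987]
  [   0.5537     0.8461     0.7214     1.8543]
x = (I − A)⁻¹ d = adj(I−A)·d / det(I−A), with det(I−A) = 0.314675:
  x_1 = (0.52275·100 + 0.33825·280 + 0.29725·120 + 0.36900·180) / 0.314675 = 249.075 / 0.314675 ≈ 791.5
  x_2 = (0.07175·100 + 0.45275·280 + 0.25600·120 + 0.15900·180) / 0.314675 = 193.285 / 0.314675 ≈ 614.2
  x_3 = (0.08200·100 + 0.18850·280 + 0.46800·120 + 0.09400·180) / 0.314675 = 134.06 / 0.314675 ≈ 426.0
  x_4 = (0.17425·100 + 0.26625·280 + 0.22700·120 + 0.58350·180) / 0.314675 = 224.245 / 0.314675 ≈ 712.6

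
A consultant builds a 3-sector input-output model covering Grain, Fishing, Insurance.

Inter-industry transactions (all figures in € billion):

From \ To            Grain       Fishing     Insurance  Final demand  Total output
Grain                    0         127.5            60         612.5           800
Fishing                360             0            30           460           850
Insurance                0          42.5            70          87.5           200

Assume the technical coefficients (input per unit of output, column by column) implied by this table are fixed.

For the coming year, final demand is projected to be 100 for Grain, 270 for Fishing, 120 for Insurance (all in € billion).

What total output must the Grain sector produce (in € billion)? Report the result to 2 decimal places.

x_G = 225.26

Technical coefficients a_ij = z_ij / X_j:
  a_GG = 0/800 = 0.00, a_FG = 360/800 = 0.45, a_IG = 0/800 = 0.00
  a_GF = 127.5/850 = 0.15, a_FF = 0/850 = 0.00, a_IF = 42.5/850 = 0.05
  a_GI = 60/200 = 0.30, a_FI = 30/200 = 0.15, a_II = 70/200 = 0.35
I − A =
  [   1.00    -0.15    -0.30]
  [  -0.45     1.00    -0.15]
  [   0.00    -0.05     0.65]
Cofactors of I−A, C_ij = (−1)^(i+j)·(minor ij) (rows/columns in the sector order above):
  C_11 = (1.00)(0.65) − (-0.15)(-0.05) = 0.6425
  C_12 = −[(-0.45)(0.65) − (-0.15)(0.00)] = 0.2925
  C_13 = (-0.45)(-0.05) − (1.00)(0.00) = 0.0225
  C_21 = −[(-0.15)(0.65) − (-0.30)(-0.05)] = 0.1125
  C_22 = (1.00)(0.65) − (-0.30)(0.00) = 0.6500
  C_23 = −[(1.00)(-0.05) − (-0.15)(0.00)] = 0.0500
  C_31 = (-0.15)(-0.15) − (-0.30)(1.00) = 0.3225
  C_32 = −[(1.00)(-0.15) − (-0.30)(-0.45)] = 0.2850
  C_33 = (1.00)(1.00) − (-0.15)(-0.45) = 0.9325
det(I−A) = Σ_j (I−A)_1j·C_1j = (1.00)(0.6425) + (-0.15)(0.2925) + (-0.30)(0.0225) = 0.591875
adj(I−A) = Cᵀ =
  [ 0.6425   0.1125   0.3225]
  [ 0.2925   0.6500   0.2850]
  [ 0.0225   0.0500   0.9325]
(I − A)⁻¹ = adj(I−A) / det(I−A) ≈
  [   1.0855     0.1901     0.5449]
  [   0.4942     1.0982     0.4815]
  [   0.0380     0.0845     1.5755]
x = (I − A)⁻¹ d = adj(I−A)·d / det(I−A), with det(I−A) = 0.591875:
  x_G = (0.6425·100 + 0.1125·270 + 0.3225·120) / 0.591875 = 133.325 / 0.591875 ≈ 225.26
  x_F = (0.2925·100 + 0.6500·270 + 0.2850·120) / 0.591875 = 238.95 / 0.591875 ≈ 403.72
  x_I = (0.0225·100 + 0.0500·270 + 0.9325·120) / 0.591875 = 127.65 / 0.591875 ≈ 215.67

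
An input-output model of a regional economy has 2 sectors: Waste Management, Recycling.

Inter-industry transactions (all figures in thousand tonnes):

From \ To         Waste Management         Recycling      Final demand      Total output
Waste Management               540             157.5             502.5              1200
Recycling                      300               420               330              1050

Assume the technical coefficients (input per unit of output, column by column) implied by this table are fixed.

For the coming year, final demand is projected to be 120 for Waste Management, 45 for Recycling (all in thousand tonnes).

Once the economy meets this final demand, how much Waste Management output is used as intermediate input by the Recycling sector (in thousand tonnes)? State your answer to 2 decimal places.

Technical coefficients a_ij = z_ij / X_j:
  a_WW = 540/1200 = 0.45, a_RW = 300/1200 = 0.25
  a_WR = 157.5/1050 = 0.15, a_RR = 420/1050 = 0.40
I − A =
  [   0.55    -0.15]
  [  -0.25     0.60]
det(I−A) = (0.55)(0.60) − (-0.15)(-0.25) = 0.2925
adj(I−A) = [[0.60, 0.15], [0.25, 0.55]]
(I − A)⁻¹ = adj(I−A) / det(I−A) ≈
  [   2.0513     0.5128]
  [   0.8547     1.8803]
First solve x = (I − A)⁻¹ d = adj(I−A)·d / det(I−A); in particular x_R = (0.25·120 + 0.55·45) / 0.2925 = 54.75 / 0.2925 ≈ 187.1795.
Intermediate flow from W to R: z_WR = a_WR · x_R = 0.15 × 54.75 / 0.2925 = 8.2125 / 0.2925 ≈ 28.08.

z_WR = 28.08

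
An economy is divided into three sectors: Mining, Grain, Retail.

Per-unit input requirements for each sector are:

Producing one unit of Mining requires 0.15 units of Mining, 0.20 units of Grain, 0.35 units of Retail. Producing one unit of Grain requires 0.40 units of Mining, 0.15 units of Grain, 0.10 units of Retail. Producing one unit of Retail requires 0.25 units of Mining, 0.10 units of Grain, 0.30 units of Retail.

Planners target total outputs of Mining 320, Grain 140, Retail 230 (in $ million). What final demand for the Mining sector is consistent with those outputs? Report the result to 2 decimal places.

I − A =
  [   0.85    -0.40    -0.25]
  [  -0.20     0.85    -0.10]
  [  -0.35    -0.10     0.70]
d = (I − A) x:
  d_M = (+0.85)·320 + (-0.40)·140 + (-0.25)·230 = 158.50
  d_G = (-0.20)·320 + (+0.85)·140 + (-0.10)·230 = 32.00
  d_R = (-0.35)·320 + (-0.10)·140 + (+0.70)·230 = 35.00

d_M = 158.50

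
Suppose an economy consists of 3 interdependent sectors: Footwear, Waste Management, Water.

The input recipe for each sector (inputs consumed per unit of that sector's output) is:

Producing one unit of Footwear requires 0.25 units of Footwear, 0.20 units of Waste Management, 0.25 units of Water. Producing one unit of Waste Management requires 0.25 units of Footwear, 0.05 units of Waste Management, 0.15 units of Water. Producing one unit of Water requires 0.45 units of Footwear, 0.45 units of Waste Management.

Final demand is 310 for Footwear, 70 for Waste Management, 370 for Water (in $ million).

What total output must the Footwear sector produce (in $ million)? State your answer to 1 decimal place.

x_1 = 1069.5

I − A =
  [   0.75    -0.25    -0.45]
  [  -0.20     0.95    -0.45]
  [  -0.25    -0.15     1.00]
Cofactors of I−A, C_ij = (−1)^(i+j)·(minor ij) (rows/columns in the sector order above):
  C_11 = (0.95)(1.00) − (-0.45)(-0.15) = 0.8825
  C_12 = −[(-0.20)(1.00) − (-0.45)(-0.25)] = 0.3125
  C_13 = (-0.20)(-0.15) − (0.95)(-0.25) = 0.2675
  C_21 = −[(-0.25)(1.00) − (-0.45)(-0.15)] = 0.3175
  C_22 = (0.75)(1.00) − (-0.45)(-0.25) = 0.6375
  C_23 = −[(0.75)(-0.15) − (-0.25)(-0.25)] = 0.1750
  C_31 = (-0.25)(-0.45) − (-0.45)(0.95) = 0.5400
  C_32 = −[(0.75)(-0.45) − (-0.45)(-0.20)] = 0.4275
  C_33 = (0.75)(0.95) − (-0.25)(-0.20) = 0.6625
det(I−A) = Σ_j (I−A)_1j·C_1j = (0.75)(0.8825) + (-0.25)(0.3125) + (-0.45)(0.2675) = 0.463375
adj(I−A) = Cᵀ =
  [ 0.8825   0.3175   0.5400]
  [ 0.3125   0.6375   0.4275]
  [ 0.2675   0.1750   0.6625]
(I − A)⁻¹ = adj(I−A) / det(I−A) ≈
  [   1.9045     0.6852     1.1654]
  [   0.6744     1.3758     0.9226]
  [   0.5773     0.3777     1.4297]
x = (I − A)⁻¹ d = adj(I−A)·d / det(I−A), with det(I−A) = 0.463375:
  x_1 = (0.8825·310 + 0.3175·70 + 0.5400·370) / 0.463375 = 495.60 / 0.463375 ≈ 1069.5
  x_2 = (0.3125·310 + 0.6375·70 + 0.4275·370) / 0.463375 = 299.675 / 0.463375 ≈ 646.7
  x_3 = (0.2675·310 + 0.1750·70 + 0.6625·370) / 0.463375 = 340.30 / 0.463375 ≈ 734.4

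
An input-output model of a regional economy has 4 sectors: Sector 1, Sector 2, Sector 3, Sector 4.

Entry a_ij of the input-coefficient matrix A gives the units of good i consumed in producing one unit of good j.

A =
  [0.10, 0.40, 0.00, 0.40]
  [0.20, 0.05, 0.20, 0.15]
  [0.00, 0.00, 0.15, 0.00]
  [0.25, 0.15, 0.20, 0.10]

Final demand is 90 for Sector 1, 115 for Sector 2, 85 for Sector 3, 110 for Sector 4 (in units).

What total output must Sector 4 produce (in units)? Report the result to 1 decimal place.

x_4 = 281.9

I − A =
  [   0.90    -0.40     0.00    -0.40]
  [  -0.20     0.95    -0.20    -0.15]
  [   0.00     0.00     0.85     0.00]
  [  -0.25    -0.15    -0.20     0.90]
Compute the cofactors C_ij = (−1)^(i+j)·(3×3 minor ij) of I−A; the adjugate is their transpose:
adj(I−A) = Cᵀ =
  [ 0.707625   0.357000   0.172000   0.374000]
  [ 0.184875   0.603500   0.185000   0.182750]
  [ 0.000000   0.000000   0.555250   0.000000]
  [ 0.227375   0.199750   0.202000   0.658750]
det(I−A) = Σ_j (I−A)_1j·C_1j = (0.90)(0.707625) + (-0.40)(0.184875) + (0.00)(0.000000) + (-0.40)(0.227375) = 0.4719625
(I − A)⁻¹ = adj(I−A) / det(I−A) ≈
  [   1.4993     0.7564     0.3644     0.7924]
  [   0.3917     1.2787     0.3920     0.3872]
  [   0.0000     0.0000     1.1765     0.0000]
  [   0.4818     0.4232     0.4280     1.3958]
x = (I − A)⁻¹ d = adj(I−A)·d / det(I−A), with det(I−A) = 0.4719625:
  x_1 = (0.707625·90 + 0.357000·115 + 0.172000·85 + 0.374000·110) / 0.4719625 = 160.50125 / 0.4719625 ≈ 340.1
  x_2 = (0.184875·90 + 0.603500·115 + 0.185000·85 + 0.182750·110) / 0.4719625 = 121.86875 / 0.4719625 ≈ 258.2
  x_3 = (0.000000·90 + 0.000000·115 + 0.555250·85 + 0.000000·110) / 0.4719625 = 47.19625 / 0.4719625 = 100.0
  x_4 = (0.227375·90 + 0.199750·115 + 0.202000·85 + 0.658750·110) / 0.4719625 = 133.0675 / 0.4719625 ≈ 281.9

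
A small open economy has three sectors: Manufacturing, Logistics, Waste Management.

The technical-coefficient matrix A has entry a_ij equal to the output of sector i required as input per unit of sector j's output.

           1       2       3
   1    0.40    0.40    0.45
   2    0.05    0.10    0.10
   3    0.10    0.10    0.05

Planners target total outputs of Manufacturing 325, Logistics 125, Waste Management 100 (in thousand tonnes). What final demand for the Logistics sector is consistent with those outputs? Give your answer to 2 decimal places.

d_2 = 86.25

I − A =
  [   0.60    -0.40    -0.45]
  [  -0.05     0.90    -0.10]
  [  -0.10    -0.10     0.95]
d = (I − A) x:
  d_1 = (+0.60)·325 + (-0.40)·125 + (-0.45)·100 = 100.00
  d_2 = (-0.05)·325 + (+0.90)·125 + (-0.10)·100 = 86.25
  d_3 = (-0.10)·325 + (-0.10)·125 + (+0.95)·100 = 50.00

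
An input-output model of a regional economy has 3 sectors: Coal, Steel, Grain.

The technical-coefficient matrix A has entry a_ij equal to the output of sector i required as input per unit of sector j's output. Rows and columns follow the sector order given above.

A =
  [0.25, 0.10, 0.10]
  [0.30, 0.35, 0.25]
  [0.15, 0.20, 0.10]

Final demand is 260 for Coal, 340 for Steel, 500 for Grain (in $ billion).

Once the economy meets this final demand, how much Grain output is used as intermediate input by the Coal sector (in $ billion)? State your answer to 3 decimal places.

z_31 = 93.658

I − A =
  [   0.75    -0.10    -0.10]
  [  -0.30     0.65    -0.25]
  [  -0.15    -0.20     0.90]
Cofactors of I−A, C_ij = (−1)^(i+j)·(minor ij) (rows/columns in the sector order above):
  C_11 = (0.65)(0.90) − (-0.25)(-0.20) = 0.5350
  C_12 = −[(-0.30)(0.90) − (-0.25)(-0.15)] = 0.3075
  C_13 = (-0.30)(-0.20) − (0.65)(-0.15) = 0.1575
  C_21 = −[(-0.10)(0.90) − (-0.10)(-0.20)] = 0.1100
  C_22 = (0.75)(0.90) − (-0.10)(-0.15) = 0.6600
  C_23 = −[(0.75)(-0.20) − (-0.10)(-0.15)] = 0.1650
  C_31 = (-0.10)(-0.25) − (-0.10)(0.65) = 0.0900
  C_32 = −[(0.75)(-0.25) − (-0.10)(-0.30)] = 0.2175
  C_33 = (0.75)(0.65) − (-0.10)(-0.30) = 0.4575
det(I−A) = Σ_j (I−A)_1j·C_1j = (0.75)(0.5350) + (-0.10)(0.3075) + (-0.10)(0.1575) = 0.35475
adj(I−A) = Cᵀ =
  [ 0.5350   0.1100   0.0900]
  [ 0.3075   0.6600   0.2175]
  [ 0.1575   0.1650   0.4575]
(I − A)⁻¹ = adj(I−A) / det(I−A) ≈
  [   1.5081     0.3101     0.2537]
  [   0.8668     1.8605     0.6131]
  [   0.4440     0.4651     1.2896]
First solve x = (I − A)⁻¹ d = adj(I−A)·d / det(I−A); in particular x_1 = (0.5350·260 + 0.1100·340 + 0.0900·500) / 0.35475 = 221.50 / 0.35475 ≈ 624.38337.
Intermediate flow from 3 to 1: z_31 = a_31 · x_1 = 0.15 × 221.50 / 0.35475 = 33.225 / 0.35475 ≈ 93.658.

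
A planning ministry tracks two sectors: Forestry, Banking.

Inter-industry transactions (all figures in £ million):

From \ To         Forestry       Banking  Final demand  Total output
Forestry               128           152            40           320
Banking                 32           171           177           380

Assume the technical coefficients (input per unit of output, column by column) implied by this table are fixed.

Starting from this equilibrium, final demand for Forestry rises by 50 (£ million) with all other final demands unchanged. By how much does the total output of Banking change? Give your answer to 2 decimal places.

Δx_B = 17.24

Technical coefficients a_ij = z_ij / X_j:
  a_FF = 128/320 = 0.40, a_BF = 32/320 = 0.10
  a_FB = 152/380 = 0.40, a_BB = 171/380 = 0.45
I − A =
  [   0.60    -0.40]
  [  -0.10     0.55]
det(I−A) = (0.60)(0.55) − (-0.40)(-0.10) = 0.2900
adj(I−A) = [[0.55, 0.40], [0.10, 0.60]]
(I − A)⁻¹ = adj(I−A) / det(I−A) ≈
  [   1.8966     1.3793]
  [   0.3448     2.0690]
Δx = (I − A)⁻¹ Δd with Δd having +50 in the Forestry component and 0 elsewhere.
So Δx_B = L_BF · (+50), where L_BF = adj(I−A)_BF / det(I−A) = 0.10 / 0.2900.
Δx_B = 0.10 × (+50) / 0.2900 = 5.00 / 0.2900 ≈ 17.24.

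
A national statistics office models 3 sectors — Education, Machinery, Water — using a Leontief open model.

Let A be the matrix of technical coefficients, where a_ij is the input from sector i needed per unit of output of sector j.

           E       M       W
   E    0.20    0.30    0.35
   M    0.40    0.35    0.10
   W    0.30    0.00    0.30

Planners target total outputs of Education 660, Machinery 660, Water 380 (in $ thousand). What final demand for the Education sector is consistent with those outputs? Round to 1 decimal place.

d_E = 197.0

I − A =
  [   0.80    -0.30    -0.35]
  [  -0.40     0.65    -0.10]
  [  -0.30     0.00     0.70]
d = (I − A) x:
  d_E = (+0.80)·660 + (-0.30)·660 + (-0.35)·380 = 197.0
  d_M = (-0.40)·660 + (+0.65)·660 + (-0.10)·380 = 127.0
  d_W = (-0.30)·660 + (+0.00)·660 + (+0.70)·380 = 68.0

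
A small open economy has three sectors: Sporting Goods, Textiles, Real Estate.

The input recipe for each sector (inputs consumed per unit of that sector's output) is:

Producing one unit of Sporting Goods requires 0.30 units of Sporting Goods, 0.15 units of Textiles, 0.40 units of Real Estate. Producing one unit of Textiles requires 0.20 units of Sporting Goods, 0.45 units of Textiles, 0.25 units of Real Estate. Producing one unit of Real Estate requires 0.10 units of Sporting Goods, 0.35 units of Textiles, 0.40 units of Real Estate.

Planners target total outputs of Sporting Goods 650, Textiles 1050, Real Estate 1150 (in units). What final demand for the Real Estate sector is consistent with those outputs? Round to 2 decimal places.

I − A =
  [   0.70    -0.20    -0.10]
  [  -0.15     0.55    -0.35]
  [  -0.40    -0.25     0.60]
d = (I − A) x:
  d_1 = (+0.70)·650 + (-0.20)·1050 + (-0.10)·1150 = 130.00
  d_2 = (-0.15)·650 + (+0.55)·1050 + (-0.35)·1150 = 77.50
  d_3 = (-0.40)·650 + (-0.25)·1050 + (+0.60)·1150 = 167.50

d_3 = 167.50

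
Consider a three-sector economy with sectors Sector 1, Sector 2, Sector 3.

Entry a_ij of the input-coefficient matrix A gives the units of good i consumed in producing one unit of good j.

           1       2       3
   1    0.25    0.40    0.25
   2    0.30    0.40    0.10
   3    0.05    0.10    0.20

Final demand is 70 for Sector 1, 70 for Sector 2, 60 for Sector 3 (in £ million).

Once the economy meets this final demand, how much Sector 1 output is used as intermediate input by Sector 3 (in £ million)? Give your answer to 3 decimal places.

I − A =
  [   0.75    -0.40    -0.25]
  [  -0.30     0.60    -0.10]
  [  -0.05    -0.10     0.80]
Cofactors of I−A, C_ij = (−1)^(i+j)·(minor ij) (rows/columns in the sector order above):
  C_11 = (0.60)(0.80) − (-0.10)(-0.10) = 0.4700
  C_12 = −[(-0.30)(0.80) − (-0.10)(-0.05)] = 0.2450
  C_13 = (-0.30)(-0.10) − (0.60)(-0.05) = 0.0600
  C_21 = −[(-0.40)(0.80) − (-0.25)(-0.10)] = 0.3450
  C_22 = (0.75)(0.80) − (-0.25)(-0.05) = 0.5875
  C_23 = −[(0.75)(-0.10) − (-0.40)(-0.05)] = 0.0950
  C_31 = (-0.40)(-0.10) − (-0.25)(0.60) = 0.1900
  C_32 = −[(0.75)(-0.10) − (-0.25)(-0.30)] = 0.1500
  C_33 = (0.75)(0.60) − (-0.40)(-0.30) = 0.3300
det(I−A) = Σ_j (I−A)_1j·C_1j = (0.75)(0.4700) + (-0.40)(0.2450) + (-0.25)(0.0600) = 0.2395
adj(I−A) = Cᵀ =
  [ 0.4700   0.3450   0.1900]
  [ 0.2450   0.5875   0.1500]
  [ 0.0600   0.0950   0.3300]
(I − A)⁻¹ = adj(I−A) / det(I−A) ≈
  [   1.9624     1.4405     0.7933]
  [   1.0230     2.4530     0.6263]
  [   0.2505     0.3967     1.3779]
First solve x = (I − A)⁻¹ d = adj(I−A)·d / det(I−A); in particular x_3 = (0.0600·70 + 0.0950·70 + 0.3300·60) / 0.2395 = 30.65 / 0.2395 ≈ 127.97495.
Intermediate flow from 1 to 3: z_13 = a_13 · x_3 = 0.25 × 30.65 / 0.2395 = 7.6625 / 0.2395 ≈ 31.994.

z_13 = 31.994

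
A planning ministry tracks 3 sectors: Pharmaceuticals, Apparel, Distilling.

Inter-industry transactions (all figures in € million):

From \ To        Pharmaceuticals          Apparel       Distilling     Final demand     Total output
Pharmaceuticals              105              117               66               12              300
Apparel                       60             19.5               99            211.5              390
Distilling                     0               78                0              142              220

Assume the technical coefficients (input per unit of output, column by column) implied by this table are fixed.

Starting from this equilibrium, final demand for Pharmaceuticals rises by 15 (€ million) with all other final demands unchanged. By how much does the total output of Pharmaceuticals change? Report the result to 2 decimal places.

Technical coefficients a_ij = z_ij / X_j:
  a_PP = 105/300 = 0.35, a_AP = 60/300 = 0.20, a_DP = 0/300 = 0.00
  a_PA = 117/390 = 0.30, a_AA = 19.5/390 = 0.05, a_DA = 78/390 = 0.20
  a_PD = 66/220 = 0.30, a_AD = 99/220 = 0.45, a_DD = 0/220 = 0.00
I − A =
  [   0.65    -0.30    -0.30]
  [  -0.20     0.95    -0.45]
  [   0.00    -0.20     1.00]
Cofactors of I−A, C_ij = (−1)^(i+j)·(minor ij) (rows/columns in the sector order above):
  C_11 = (0.95)(1.00) − (-0.45)(-0.20) = 0.8600
  C_12 = −[(-0.20)(1.00) − (-0.45)(0.00)] = 0.2000
  C_13 = (-0.20)(-0.20) − (0.95)(0.00) = 0.0400
  C_21 = −[(-0.30)(1.00) − (-0.30)(-0.20)] = 0.3600
  C_22 = (0.65)(1.00) − (-0.30)(0.00) = 0.6500
  C_23 = −[(0.65)(-0.20) − (-0.30)(0.00)] = 0.1300
  C_31 = (-0.30)(-0.45) − (-0.30)(0.95) = 0.4200
  C_32 = −[(0.65)(-0.45) − (-0.30)(-0.20)] = 0.3525
  C_33 = (0.65)(0.95) − (-0.30)(-0.20) = 0.5575
det(I−A) = Σ_j (I−A)_1j·C_1j = (0.65)(0.8600) + (-0.30)(0.2000) + (-0.30)(0.0400) = 0.4870
adj(I−A) = Cᵀ =
  [ 0.8600   0.3600   0.4200]
  [ 0.2000   0.6500   0.3525]
  [ 0.0400   0.1300   0.5575]
(I − A)⁻¹ = adj(I−A) / det(I−A) ≈
  [   1.7659     0.7392     0.8624]
  [   0.4107     1.3347     0.7238]
  [   0.0821     0.2669     1.1448]
Δx = (I − A)⁻¹ Δd with Δd having +15 in the Pharmaceuticals component and 0 elsewhere.
So Δx_P = L_PP · (+15), where L_PP = adj(I−A)_PP / det(I−A) = 0.8600 / 0.4870.
Δx_P = 0.8600 × (+15) / 0.4870 = 12.90 / 0.4870 ≈ 26.49.

Δx_P = 26.49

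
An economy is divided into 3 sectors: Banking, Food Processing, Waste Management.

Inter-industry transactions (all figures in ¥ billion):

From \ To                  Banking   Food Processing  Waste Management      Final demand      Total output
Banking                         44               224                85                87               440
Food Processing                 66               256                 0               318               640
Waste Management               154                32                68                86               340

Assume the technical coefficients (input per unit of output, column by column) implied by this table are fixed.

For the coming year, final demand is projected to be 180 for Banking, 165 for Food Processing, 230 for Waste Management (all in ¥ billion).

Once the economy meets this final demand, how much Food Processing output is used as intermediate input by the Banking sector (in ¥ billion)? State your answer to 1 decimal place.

z_21 = 75.6

Technical coefficients a_ij = z_ij / X_j:
  a_11 = 44/440 = 0.10, a_21 = 66/440 = 0.15, a_31 = 154/440 = 0.35
  a_12 = 224/640 = 0.35, a_22 = 256/640 = 0.40, a_32 = 32/640 = 0.05
  a_13 = 85/340 = 0.25, a_23 = 0/340 = 0.00, a_33 = 68/340 = 0.20
I − A =
  [   0.90    -0.35    -0.25]
  [  -0.15     0.60     0.00]
  [  -0.35    -0.05     0.80]
Cofactors of I−A, C_ij = (−1)^(i+j)·(minor ij) (rows/columns in the sector order above):
  C_11 = (0.60)(0.80) − (0.00)(-0.05) = 0.4800
  C_12 = −[(-0.15)(0.80) − (0.00)(-0.35)] = 0.1200
  C_13 = (-0.15)(-0.05) − (0.60)(-0.35) = 0.2175
  C_21 = −[(-0.35)(0.80) − (-0.25)(-0.05)] = 0.2925
  C_22 = (0.90)(0.80) − (-0.25)(-0.35) = 0.6325
  C_23 = −[(0.90)(-0.05) − (-0.35)(-0.35)] = 0.1675
  C_31 = (-0.35)(0.00) − (-0.25)(0.60) = 0.1500
  C_32 = −[(0.90)(0.00) − (-0.25)(-0.15)] = 0.0375
  C_33 = (0.90)(0.60) − (-0.35)(-0.15) = 0.4875
det(I−A) = Σ_j (I−A)_1j·C_1j = (0.90)(0.4800) + (-0.35)(0.1200) + (-0.25)(0.2175) = 0.335625
adj(I−A) = Cᵀ =
  [ 0.4800   0.2925   0.1500]
  [ 0.1200   0.6325   0.0375]
  [ 0.2175   0.1675   0.4875]
(I − A)⁻¹ = adj(I−A) / det(I−A) ≈
  [   1.4302     0.8715     0.4469]
  [   0.3575     1.8845     0.1117]
  [   0.6480     0.4991     1.4525]
First solve x = (I − A)⁻¹ d = adj(I−A)·d / det(I−A); in particular x_1 = (0.4800·180 + 0.2925·165 + 0.1500·230) / 0.335625 = 169.1625 / 0.335625 ≈ 504.022.
Intermediate flow from 2 to 1: z_21 = a_21 · x_1 = 0.15 × 169.1625 / 0.335625 = 25.374375 / 0.335625 ≈ 75.6.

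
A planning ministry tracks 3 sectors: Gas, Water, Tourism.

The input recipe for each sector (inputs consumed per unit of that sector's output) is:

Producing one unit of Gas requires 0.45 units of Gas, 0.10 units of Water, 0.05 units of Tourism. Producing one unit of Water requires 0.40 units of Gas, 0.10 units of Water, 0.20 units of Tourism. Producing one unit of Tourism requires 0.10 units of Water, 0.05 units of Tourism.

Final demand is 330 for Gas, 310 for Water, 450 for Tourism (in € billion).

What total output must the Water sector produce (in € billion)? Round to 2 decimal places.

I − A =
  [   0.55    -0.40     0.00]
  [  -0.10     0.90    -0.10]
  [  -0.05    -0.20     0.95]
Cofactors of I−A, C_ij = (−1)^(i+j)·(minor ij) (rows/columns in the sector order above):
  C_11 = (0.90)(0.95) − (-0.10)(-0.20) = 0.8350
  C_12 = −[(-0.10)(0.95) − (-0.10)(-0.05)] = 0.1000
  C_13 = (-0.10)(-0.20) − (0.90)(-0.05) = 0.0650
  C_21 = −[(-0.40)(0.95) − (0.00)(-0.20)] = 0.3800
  C_22 = (0.55)(0.95) − (0.00)(-0.05) = 0.5225
  C_23 = −[(0.55)(-0.20) − (-0.40)(-0.05)] = 0.1300
  C_31 = (-0.40)(-0.10) − (0.00)(0.90) = 0.0400
  C_32 = −[(0.55)(-0.10) − (0.00)(-0.10)] = 0.0550
  C_33 = (0.55)(0.90) − (-0.40)(-0.10) = 0.4550
det(I−A) = Σ_j (I−A)_1j·C_1j = (0.55)(0.8350) + (-0.40)(0.1000) + (0.00)(0.0650) = 0.41925
adj(I−A) = Cᵀ =
  [ 0.8350   0.3800   0.0400]
  [ 0.1000   0.5225   0.0550]
  [ 0.0650   0.1300   0.4550]
(I − A)⁻¹ = adj(I−A) / det(I−A) ≈
  [   1.9917     0.9064     0.0954]
  [   0.2385     1.2463     0.1312]
  [   0.1550     0.3101     1.0853]
x = (I − A)⁻¹ d = adj(I−A)·d / det(I−A), with det(I−A) = 0.41925:
  x_G = (0.8350·330 + 0.3800·310 + 0.0400·450) / 0.41925 = 411.35 / 0.41925 ≈ 981.16
  x_W = (0.1000·330 + 0.5225·310 + 0.0550·450) / 0.41925 = 219.725 / 0.41925 ≈ 524.09
  x_T = (0.0650·330 + 0.1300·310 + 0.4550·450) / 0.41925 = 266.50 / 0.41925 ≈ 635.66

x_W = 524.09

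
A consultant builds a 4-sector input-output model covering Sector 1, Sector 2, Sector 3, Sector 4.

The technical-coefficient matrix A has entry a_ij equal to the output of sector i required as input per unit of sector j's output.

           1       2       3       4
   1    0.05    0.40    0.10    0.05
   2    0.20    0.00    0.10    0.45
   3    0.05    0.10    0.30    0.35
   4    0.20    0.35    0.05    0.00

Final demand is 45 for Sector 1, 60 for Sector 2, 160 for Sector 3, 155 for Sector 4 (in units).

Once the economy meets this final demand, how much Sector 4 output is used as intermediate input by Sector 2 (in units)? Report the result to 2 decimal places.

z_42 = 105.99

I − A =
  [   0.95    -0.40    -0.10    -0.05]
  [  -0.20     1.00    -0.10    -0.45]
  [  -0.05    -0.10     0.70    -0.35]
  [  -0.20    -0.35    -0.05     1.00]
Compute the cofactors C_ij = (−1)^(i+j)·(3×3 minor ij) of I−A; the adjugate is their transpose:
adj(I−A) = Cᵀ =
  [ 0.547750   0.307750   0.137500   0.214000]
  [ 0.212625   0.629250   0.144875   0.344500]
  [ 0.165625   0.259250   0.670875   0.359750]
  [ 0.192250   0.294750   0.111750   0.590500]
det(I−A) = Σ_j (I−A)_1j·C_1j = (0.95)(0.547750) + (-0.40)(0.212625) + (-0.10)(0.165625) + (-0.05)(0.192250) = 0.4091375
(I − A)⁻¹ = adj(I−A) / det(I−A) ≈
  [   1.3388     0.7522     0.3361     0.5231]
  [   0.5197     1.5380     0.3541     0.8420]
  [   0.4048     0.6337     1.6397     0.8793]
  [   0.4699     0.7204     0.2731     1.4433]
First solve x = (I − A)⁻¹ d = adj(I−A)·d / det(I−A); in particular x_2 = (0.212625·45 + 0.629250·60 + 0.144875·160 + 0.344500·155) / 0.4091375 = 123.900625 / 0.4091375 ≈ 302.8337.
Intermediate flow from 4 to 2: z_42 = a_42 · x_2 = 0.35 × 123.900625 / 0.4091375 = 43.36521875 / 0.4091375 ≈ 105.99.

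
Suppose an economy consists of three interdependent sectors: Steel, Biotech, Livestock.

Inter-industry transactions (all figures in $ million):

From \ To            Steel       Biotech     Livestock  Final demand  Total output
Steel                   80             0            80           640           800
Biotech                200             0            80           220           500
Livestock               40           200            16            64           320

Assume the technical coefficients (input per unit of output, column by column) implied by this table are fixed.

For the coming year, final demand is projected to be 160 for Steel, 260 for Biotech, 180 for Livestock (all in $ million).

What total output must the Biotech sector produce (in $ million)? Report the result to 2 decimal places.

x_2 = 427.22

Technical coefficients a_ij = z_ij / X_j:
  a_11 = 80/800 = 0.10, a_21 = 200/800 = 0.25, a_31 = 40/800 = 0.05
  a_12 = 0/500 = 0.00, a_22 = 0/500 = 0.00, a_32 = 200/500 = 0.40
  a_13 = 80/320 = 0.25, a_23 = 80/320 = 0.25, a_33 = 16/320 = 0.05
I − A =
  [   0.90     0.00    -0.25]
  [  -0.25     1.00    -0.25]
  [  -0.05    -0.40     0.95]
Cofactors of I−A, C_ij = (−1)^(i+j)·(minor ij) (rows/columns in the sector order above):
  C_11 = (1.00)(0.95) − (-0.25)(-0.40) = 0.8500
  C_12 = −[(-0.25)(0.95) − (-0.25)(-0.05)] = 0.2500
  C_13 = (-0.25)(-0.40) − (1.00)(-0.05) = 0.1500
  C_21 = −[(0.00)(0.95) − (-0.25)(-0.40)] = 0.1000
  C_22 = (0.90)(0.95) − (-0.25)(-0.05) = 0.8425
  C_23 = −[(0.90)(-0.40) − (0.00)(-0.05)] = 0.3600
  C_31 = (0.00)(-0.25) − (-0.25)(1.00) = 0.2500
  C_32 = −[(0.90)(-0.25) − (-0.25)(-0.25)] = 0.2875
  C_33 = (0.90)(1.00) − (0.00)(-0.25) = 0.9000
det(I−A) = Σ_j (I−A)_1j·C_1j = (0.90)(0.8500) + (0.00)(0.2500) + (-0.25)(0.1500) = 0.7275
adj(I−A) = Cᵀ =
  [ 0.8500   0.1000   0.2500]
  [ 0.2500   0.8425   0.2875]
  [ 0.1500   0.3600   0.9000]
(I − A)⁻¹ = adj(I−A) / det(I−A) ≈
  [   1.1684     0.1375     0.3436]
  [   0.3436     1.1581     0.3952]
  [   0.2062     0.4948     1.2371]
x = (I − A)⁻¹ d = adj(I−A)·d / det(I−A), with det(I−A) = 0.7275:
  x_1 = (0.8500·160 + 0.1000·260 + 0.2500·180) / 0.7275 = 207.00 / 0.7275 ≈ 284.54
  x_2 = (0.2500·160 + 0.8425·260 + 0.2875·180) / 0.7275 = 310.80 / 0.7275 ≈ 427.22
  x_3 = (0.1500·160 + 0.3600·260 + 0.9000·180) / 0.7275 = 279.60 / 0.7275 ≈ 384.33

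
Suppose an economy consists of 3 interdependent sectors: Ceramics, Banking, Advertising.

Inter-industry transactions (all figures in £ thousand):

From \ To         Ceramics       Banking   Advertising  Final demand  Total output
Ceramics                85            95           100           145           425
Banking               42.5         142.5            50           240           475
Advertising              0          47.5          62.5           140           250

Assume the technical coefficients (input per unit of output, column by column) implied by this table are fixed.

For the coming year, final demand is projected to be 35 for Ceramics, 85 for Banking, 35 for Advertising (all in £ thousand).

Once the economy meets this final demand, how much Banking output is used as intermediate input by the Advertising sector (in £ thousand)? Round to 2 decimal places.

z_23 = 13.53

Technical coefficients a_ij = z_ij / X_j:
  a_11 = 85/425 = 0.20, a_21 = 42.5/425 = 0.10, a_31 = 0/425 = 0.00
  a_12 = 95/475 = 0.20, a_22 = 142.5/475 = 0.30, a_32 = 47.5/475 = 0.10
  a_13 = 100/250 = 0.40, a_23 = 50/250 = 0.20, a_33 = 62.5/250 = 0.25
I − A =
  [   0.80    -0.20    -0.40]
  [  -0.10     0.70    -0.20]
  [   0.00    -0.10     0.75]
Cofactors of I−A, C_ij = (−1)^(i+j)·(minor ij) (rows/columns in the sector order above):
  C_11 = (0.70)(0.75) − (-0.20)(-0.10) = 0.5050
  C_12 = −[(-0.10)(0.75) − (-0.20)(0.00)] = 0.0750
  C_13 = (-0.10)(-0.10) − (0.70)(0.00) = 0.0100
  C_21 = −[(-0.20)(0.75) − (-0.40)(-0.10)] = 0.1900
  C_22 = (0.80)(0.75) − (-0.40)(0.00) = 0.6000
  C_23 = −[(0.80)(-0.10) − (-0.20)(0.00)] = 0.0800
  C_31 = (-0.20)(-0.20) − (-0.40)(0.70) = 0.3200
  C_32 = −[(0.80)(-0.20) − (-0.40)(-0.10)] = 0.2000
  C_33 = (0.80)(0.70) − (-0.20)(-0.10) = 0.5400
det(I−A) = Σ_j (I−A)_1j·C_1j = (0.80)(0.5050) + (-0.20)(0.0750) + (-0.40)(0.0100) = 0.3850
adj(I−A) = Cᵀ =
  [ 0.5050   0.1900   0.3200]
  [ 0.0750   0.6000   0.2000]
  [ 0.0100   0.0800   0.5400]
(I − A)⁻¹ = adj(I−A) / det(I−A) ≈
  [   1.3117     0.4935     0.8312]
  [   0.1948     1.5584     0.5195]
  [   0.0260     0.2078     1.4026]
First solve x = (I − A)⁻¹ d = adj(I−A)·d / det(I−A); in particular x_3 = (0.0100·35 + 0.0800·85 + 0.5400·35) / 0.3850 = 26.05 / 0.3850 ≈ 67.6623.
Intermediate flow from 2 to 3: z_23 = a_23 · x_3 = 0.20 × 26.05 / 0.3850 = 5.21 / 0.3850 ≈ 13.53.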